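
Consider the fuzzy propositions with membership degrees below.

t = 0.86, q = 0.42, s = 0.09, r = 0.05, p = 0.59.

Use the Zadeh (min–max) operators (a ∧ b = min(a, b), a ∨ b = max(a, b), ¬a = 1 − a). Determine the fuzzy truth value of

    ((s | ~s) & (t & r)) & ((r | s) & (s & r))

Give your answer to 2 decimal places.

0.05

~s = 1 − 0.09 = 0.91
s | ~s = max(a, b) on (0.09, 0.91) = 0.91
t & r = min(a, b) on (0.86, 0.05) = 0.05
(s | ~s) & (t & r) = min(a, b) on (0.91, 0.05) = 0.05
r | s = max(a, b) on (0.05, 0.09) = 0.09
s & r = min(a, b) on (0.09, 0.05) = 0.05
(r | s) & (s & r) = min(a, b) on (0.09, 0.05) = 0.05
((s | ~s) & (t & r)) & ((r | s) & (s & r)) = min(a, b) on (0.05, 0.05) = 0.05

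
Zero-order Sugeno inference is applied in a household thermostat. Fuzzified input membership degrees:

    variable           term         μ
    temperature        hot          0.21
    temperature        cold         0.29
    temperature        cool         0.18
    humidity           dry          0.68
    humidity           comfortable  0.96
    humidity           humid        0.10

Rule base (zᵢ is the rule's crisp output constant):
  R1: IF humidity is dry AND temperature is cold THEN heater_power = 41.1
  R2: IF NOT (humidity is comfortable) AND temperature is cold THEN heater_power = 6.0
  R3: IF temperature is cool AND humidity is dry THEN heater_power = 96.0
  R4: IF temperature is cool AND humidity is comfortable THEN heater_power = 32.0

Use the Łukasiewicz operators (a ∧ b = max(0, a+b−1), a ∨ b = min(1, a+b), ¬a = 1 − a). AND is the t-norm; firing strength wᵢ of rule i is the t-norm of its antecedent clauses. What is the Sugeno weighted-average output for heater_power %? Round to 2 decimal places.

32.00

R1 (z=41.1): dry=0.68, cold=0.29; AND[max(0, a+b−1)] → w = 0.00
R2 (z=6.0): ¬comfortable=1−0.96=0.04, cold=0.29; AND[max(0, a+b−1)] → w = 0.00
R3 (z=96.0): cool=0.18, dry=0.68; AND[max(0, a+b−1)] → w = 0.00
R4 (z=32.0): cool=0.18, comfortable=0.96; AND[max(0, a+b−1)] → w = 0.14
Weighted average = (0.00·41.1 + 0.00·6.0 + 0.00·96.0 + 0.14·32.0) / (0.00 + 0.00 + 0.00 + 0.14)
  = 4.4800 / 0.1400 = 32.00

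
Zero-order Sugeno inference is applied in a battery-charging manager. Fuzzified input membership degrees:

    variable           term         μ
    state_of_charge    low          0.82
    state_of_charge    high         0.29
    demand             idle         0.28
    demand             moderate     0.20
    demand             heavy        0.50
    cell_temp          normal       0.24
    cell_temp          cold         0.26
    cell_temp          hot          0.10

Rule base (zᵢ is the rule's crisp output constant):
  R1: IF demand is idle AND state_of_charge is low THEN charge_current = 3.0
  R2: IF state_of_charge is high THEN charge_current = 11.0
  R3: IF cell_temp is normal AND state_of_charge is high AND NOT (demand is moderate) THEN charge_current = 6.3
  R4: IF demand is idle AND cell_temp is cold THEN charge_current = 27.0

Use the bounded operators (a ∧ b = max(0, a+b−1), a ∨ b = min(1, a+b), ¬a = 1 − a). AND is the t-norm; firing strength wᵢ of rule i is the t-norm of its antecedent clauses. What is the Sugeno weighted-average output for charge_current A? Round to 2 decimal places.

R1 (z=3.0): idle=0.28, low=0.82; AND[max(0, a+b−1)] → w = 0.10
R2 (z=11.0): high=0.29 → w = 0.29
R3 (z=6.3): normal=0.24, high=0.29, ¬moderate=1−0.20=0.80; AND[max(0, a+b−1)] → w = 0.00
R4 (z=27.0): idle=0.28, cold=0.26; AND[max(0, a+b−1)] → w = 0.00
Weighted average = (0.10·3.0 + 0.29·11.0 + 0.00·6.3 + 0.00·27.0) / (0.10 + 0.29 + 0.00 + 0.00)
  = 3.4900 / 0.3900 = 8.95

8.95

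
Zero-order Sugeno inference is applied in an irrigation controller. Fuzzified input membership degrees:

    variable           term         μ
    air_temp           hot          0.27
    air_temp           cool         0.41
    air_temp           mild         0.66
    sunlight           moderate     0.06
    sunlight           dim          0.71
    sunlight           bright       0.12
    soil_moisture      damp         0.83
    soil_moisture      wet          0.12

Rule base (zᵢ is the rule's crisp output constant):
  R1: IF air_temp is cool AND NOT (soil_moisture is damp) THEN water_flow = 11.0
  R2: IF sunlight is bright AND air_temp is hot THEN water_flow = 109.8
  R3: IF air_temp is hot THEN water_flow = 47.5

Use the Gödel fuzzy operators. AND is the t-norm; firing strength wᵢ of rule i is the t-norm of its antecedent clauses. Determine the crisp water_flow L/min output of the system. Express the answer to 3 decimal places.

49.770

R1 (z=11.0): cool=0.41, ¬damp=1−0.83=0.17; AND[min(a, b)] → w = 0.17
R2 (z=109.8): bright=0.12, hot=0.27; AND[min(a, b)] → w = 0.12
R3 (z=47.5): hot=0.27 → w = 0.27
Weighted average = (0.17·11.0 + 0.12·109.8 + 0.27·47.5) / (0.17 + 0.12 + 0.27)
  = 27.8710 / 0.5600 = 49.770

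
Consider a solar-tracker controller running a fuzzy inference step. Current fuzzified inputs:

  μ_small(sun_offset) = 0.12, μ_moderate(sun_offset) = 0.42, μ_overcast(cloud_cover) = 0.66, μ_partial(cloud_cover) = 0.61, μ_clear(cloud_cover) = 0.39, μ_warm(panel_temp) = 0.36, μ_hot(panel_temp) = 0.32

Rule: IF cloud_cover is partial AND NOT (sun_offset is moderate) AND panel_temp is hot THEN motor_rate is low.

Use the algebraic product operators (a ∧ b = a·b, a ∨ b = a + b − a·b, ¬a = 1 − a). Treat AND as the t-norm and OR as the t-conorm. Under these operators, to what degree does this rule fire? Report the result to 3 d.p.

firing strength: partial=0.61, ¬moderate=1−0.42=0.58, hot=0.32; AND[a·b] → w = 0.1132

0.113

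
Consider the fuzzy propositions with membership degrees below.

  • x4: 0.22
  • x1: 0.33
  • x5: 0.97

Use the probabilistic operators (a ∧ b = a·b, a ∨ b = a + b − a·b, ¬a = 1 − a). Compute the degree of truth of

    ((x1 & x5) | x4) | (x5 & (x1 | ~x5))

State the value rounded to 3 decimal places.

0.650

x1 & x5 = a·b on (0.3300, 0.9700) = 0.3201
(x1 & x5) | x4 = a + b − a·b on (0.3201, 0.2200) = 0.4697
~x5 = 1 − 0.9700 = 0.0300
x1 | ~x5 = a + b − a·b on (0.3300, 0.0300) = 0.3501
x5 & (x1 | ~x5) = a·b on (0.9700, 0.3501) = 0.3396
((x1 & x5) | x4) | (x5 & (x1 | ~x5)) = a + b − a·b on (0.4697, 0.3396) = 0.6498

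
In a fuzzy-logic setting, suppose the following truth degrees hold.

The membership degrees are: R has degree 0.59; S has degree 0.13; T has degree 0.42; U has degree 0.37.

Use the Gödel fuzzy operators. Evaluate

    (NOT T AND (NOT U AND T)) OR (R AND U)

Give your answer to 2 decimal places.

NOT T = 1 − 0.42 = 0.58
NOT U = 1 − 0.37 = 0.63
NOT U AND T = min(a, b) on (0.63, 0.42) = 0.42
NOT T AND (NOT U AND T) = min(a, b) on (0.58, 0.42) = 0.42
R AND U = min(a, b) on (0.59, 0.37) = 0.37
(NOT T AND (NOT U AND T)) OR (R AND U) = max(a, b) on (0.42, 0.37) = 0.42

0.42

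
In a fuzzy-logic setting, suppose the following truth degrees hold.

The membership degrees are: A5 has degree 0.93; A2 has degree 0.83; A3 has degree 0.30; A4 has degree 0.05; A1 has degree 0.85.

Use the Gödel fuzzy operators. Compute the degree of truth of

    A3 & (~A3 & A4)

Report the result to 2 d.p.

0.05

~A3 = 1 − 0.30 = 0.70
~A3 & A4 = min(a, b) on (0.70, 0.05) = 0.05
A3 & (~A3 & A4) = min(a, b) on (0.30, 0.05) = 0.05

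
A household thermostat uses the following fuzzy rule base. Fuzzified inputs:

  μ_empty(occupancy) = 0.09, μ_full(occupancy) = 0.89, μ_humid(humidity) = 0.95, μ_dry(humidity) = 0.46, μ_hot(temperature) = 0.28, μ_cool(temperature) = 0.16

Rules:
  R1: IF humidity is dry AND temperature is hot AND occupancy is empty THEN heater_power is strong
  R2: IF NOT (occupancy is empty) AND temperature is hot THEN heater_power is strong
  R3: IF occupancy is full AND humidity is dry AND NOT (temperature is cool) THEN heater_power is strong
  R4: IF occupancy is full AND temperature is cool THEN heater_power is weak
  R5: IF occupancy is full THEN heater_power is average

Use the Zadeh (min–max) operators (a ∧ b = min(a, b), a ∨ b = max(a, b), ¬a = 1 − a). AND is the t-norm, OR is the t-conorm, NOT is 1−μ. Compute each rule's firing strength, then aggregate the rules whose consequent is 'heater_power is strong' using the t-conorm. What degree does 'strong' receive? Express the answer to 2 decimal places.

0.46

R1: dry=0.46, hot=0.28, empty=0.09; AND[min(a, b)] → w = 0.09
R2: ¬empty=1−0.09=0.91, hot=0.28; AND[min(a, b)] → w = 0.28
R3: full=0.89, dry=0.46, ¬cool=1−0.16=0.84; AND[min(a, b)] → w = 0.46
R4: full=0.89, cool=0.16; AND[min(a, b)] → w = 0.16
R5: full=0.89 → w = 0.89
Rules with consequent 'strong': {R1, R2, R3} → strengths 0.09, 0.28, 0.46
Aggregate via t-conorm [max(a, b)]: 0.46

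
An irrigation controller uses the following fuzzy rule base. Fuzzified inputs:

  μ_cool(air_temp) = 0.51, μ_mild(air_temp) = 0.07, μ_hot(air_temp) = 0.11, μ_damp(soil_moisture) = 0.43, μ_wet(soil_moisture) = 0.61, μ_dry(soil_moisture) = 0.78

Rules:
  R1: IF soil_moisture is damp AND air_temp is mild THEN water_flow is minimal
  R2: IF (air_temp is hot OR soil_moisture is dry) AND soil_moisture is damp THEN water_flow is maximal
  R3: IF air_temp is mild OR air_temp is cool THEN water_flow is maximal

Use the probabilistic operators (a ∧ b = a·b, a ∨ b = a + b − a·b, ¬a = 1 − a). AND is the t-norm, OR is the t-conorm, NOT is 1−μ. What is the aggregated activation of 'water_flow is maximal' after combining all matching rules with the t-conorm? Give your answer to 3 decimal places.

R1: damp=0.43, mild=0.07; AND[a·b] → w = 0.0301
R2: (hot=0.11 OR dry=0.78) = 0.8042; AND[a·b] with damp=0.43 → w = 0.3458
R3: mild=0.07, cool=0.51; OR[a + b − a·b] → w = 0.5443
Rules with consequent 'maximal': {R2, R3} → strengths 0.3458, 0.5443
Aggregate via t-conorm [a + b − a·b]: 0.7019

0.702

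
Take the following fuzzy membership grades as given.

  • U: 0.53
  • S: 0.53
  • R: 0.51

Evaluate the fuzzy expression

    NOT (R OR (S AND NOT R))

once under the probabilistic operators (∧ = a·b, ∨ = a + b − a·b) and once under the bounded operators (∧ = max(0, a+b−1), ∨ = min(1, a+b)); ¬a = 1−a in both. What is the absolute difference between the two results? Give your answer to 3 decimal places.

Under probabilistic:
  NOT R = 1 − 0.5100 = 0.4900
  S AND NOT R = a·b on (0.5300, 0.4900) = 0.2597
  R OR (S AND NOT R) = a + b − a·b on (0.5100, 0.2597) = 0.6373
  NOT (R OR (S AND NOT R)) = 1 − 0.6373 = 0.3627
  → value = 0.3627
Under bounded:
  NOT R = 1 − 0.51 = 0.49
  S AND NOT R = max(0, a+b−1) on (0.53, 0.49) = 0.02
  R OR (S AND NOT R) = min(1, a+b) on (0.51, 0.02) = 0.53
  NOT (R OR (S AND NOT R)) = 1 − 0.53 = 0.47
  → value = 0.4700
|0.3627 − 0.4700| = 0.107

0.107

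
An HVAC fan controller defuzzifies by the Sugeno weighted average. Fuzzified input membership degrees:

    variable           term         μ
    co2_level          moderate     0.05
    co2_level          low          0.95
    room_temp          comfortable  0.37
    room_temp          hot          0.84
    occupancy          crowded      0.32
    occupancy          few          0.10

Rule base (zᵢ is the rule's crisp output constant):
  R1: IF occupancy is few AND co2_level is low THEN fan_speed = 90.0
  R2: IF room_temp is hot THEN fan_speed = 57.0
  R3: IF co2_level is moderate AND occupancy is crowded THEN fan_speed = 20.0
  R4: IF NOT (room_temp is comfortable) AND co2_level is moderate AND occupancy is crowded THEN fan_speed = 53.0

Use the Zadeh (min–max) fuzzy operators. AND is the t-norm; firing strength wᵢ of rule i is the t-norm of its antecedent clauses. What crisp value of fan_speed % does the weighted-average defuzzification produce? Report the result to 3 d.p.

R1 (z=90.0): few=0.10, low=0.95; AND[min(a, b)] → w = 0.10
R2 (z=57.0): hot=0.84 → w = 0.84
R3 (z=20.0): moderate=0.05, crowded=0.32; AND[min(a, b)] → w = 0.05
R4 (z=53.0): ¬comfortable=1−0.37=0.63, moderate=0.05, crowded=0.32; AND[min(a, b)] → w = 0.05
Weighted average = (0.10·90.0 + 0.84·57.0 + 0.05·20.0 + 0.05·53.0) / (0.10 + 0.84 + 0.05 + 0.05)
  = 60.5300 / 1.0400 = 58.202

58.202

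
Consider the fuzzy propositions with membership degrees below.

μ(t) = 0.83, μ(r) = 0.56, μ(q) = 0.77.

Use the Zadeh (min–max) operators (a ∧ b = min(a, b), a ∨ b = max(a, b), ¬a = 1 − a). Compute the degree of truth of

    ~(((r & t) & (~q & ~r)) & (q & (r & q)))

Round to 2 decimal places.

r & t = min(a, b) on (0.56, 0.83) = 0.56
~q = 1 − 0.77 = 0.23
~r = 1 − 0.56 = 0.44
~q & ~r = min(a, b) on (0.23, 0.44) = 0.23
(r & t) & (~q & ~r) = min(a, b) on (0.56, 0.23) = 0.23
r & q = min(a, b) on (0.56, 0.77) = 0.56
q & (r & q) = min(a, b) on (0.77, 0.56) = 0.56
((r & t) & (~q & ~r)) & (q & (r & q)) = min(a, b) on (0.23, 0.56) = 0.23
~(((r & t) & (~q & ~r)) & (q & (r & q))) = 1 − 0.23 = 0.77

0.77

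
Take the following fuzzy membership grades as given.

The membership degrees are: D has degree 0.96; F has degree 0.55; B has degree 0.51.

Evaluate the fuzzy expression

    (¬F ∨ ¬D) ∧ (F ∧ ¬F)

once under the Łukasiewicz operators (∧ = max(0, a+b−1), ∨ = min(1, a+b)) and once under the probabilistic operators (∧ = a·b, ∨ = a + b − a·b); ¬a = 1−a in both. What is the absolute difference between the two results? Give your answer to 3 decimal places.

Under Łukasiewicz:
  ¬F = 1 − 0.55 = 0.45
  ¬D = 1 − 0.96 = 0.04
  ¬F ∨ ¬D = min(1, a+b) on (0.45, 0.04) = 0.49
  ¬F = 1 − 0.55 = 0.45
  F ∧ ¬F = max(0, a+b−1) on (0.55, 0.45) = 0.00
  (¬F ∨ ¬D) ∧ (F ∧ ¬F) = max(0, a+b−1) on (0.49, 0.00) = 0.00
  → value = 0.0000
Under probabilistic:
  ¬F = 1 − 0.5500 = 0.4500
  ¬D = 1 − 0.9600 = 0.0400
  ¬F ∨ ¬D = a + b − a·b on (0.4500, 0.0400) = 0.4720
  ¬F = 1 − 0.5500 = 0.4500
  F ∧ ¬F = a·b on (0.5500, 0.4500) = 0.2475
  (¬F ∨ ¬D) ∧ (F ∧ ¬F) = a·b on (0.4720, 0.2475) = 0.1168
  → value = 0.1168
|0.0000 − 0.1168| = 0.117

0.117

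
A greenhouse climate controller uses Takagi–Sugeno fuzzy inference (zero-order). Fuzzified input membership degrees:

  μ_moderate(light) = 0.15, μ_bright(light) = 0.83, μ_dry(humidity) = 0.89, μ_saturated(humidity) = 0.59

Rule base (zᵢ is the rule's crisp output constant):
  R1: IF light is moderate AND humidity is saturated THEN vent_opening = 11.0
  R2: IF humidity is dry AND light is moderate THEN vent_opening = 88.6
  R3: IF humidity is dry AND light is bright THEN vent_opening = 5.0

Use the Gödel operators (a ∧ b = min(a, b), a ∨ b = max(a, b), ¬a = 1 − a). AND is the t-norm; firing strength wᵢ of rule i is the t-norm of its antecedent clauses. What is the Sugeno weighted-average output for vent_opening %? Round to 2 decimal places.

16.89

R1 (z=11.0): moderate=0.15, saturated=0.59; AND[min(a, b)] → w = 0.15
R2 (z=88.6): dry=0.89, moderate=0.15; AND[min(a, b)] → w = 0.15
R3 (z=5.0): dry=0.89, bright=0.83; AND[min(a, b)] → w = 0.83
Weighted average = (0.15·11.0 + 0.15·88.6 + 0.83·5.0) / (0.15 + 0.15 + 0.83)
  = 19.0900 / 1.1300 = 16.89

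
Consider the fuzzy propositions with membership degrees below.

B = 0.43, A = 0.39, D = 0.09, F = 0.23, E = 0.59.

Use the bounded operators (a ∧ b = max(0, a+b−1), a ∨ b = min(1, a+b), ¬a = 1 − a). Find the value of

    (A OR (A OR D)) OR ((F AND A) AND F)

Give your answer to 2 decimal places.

0.87

A OR D = min(1, a+b) on (0.39, 0.09) = 0.48
A OR (A OR D) = min(1, a+b) on (0.39, 0.48) = 0.87
F AND A = max(0, a+b−1) on (0.23, 0.39) = 0.00
(F AND A) AND F = max(0, a+b−1) on (0.00, 0.23) = 0.00
(A OR (A OR D)) OR ((F AND A) AND F) = min(1, a+b) on (0.87, 0.00) = 0.87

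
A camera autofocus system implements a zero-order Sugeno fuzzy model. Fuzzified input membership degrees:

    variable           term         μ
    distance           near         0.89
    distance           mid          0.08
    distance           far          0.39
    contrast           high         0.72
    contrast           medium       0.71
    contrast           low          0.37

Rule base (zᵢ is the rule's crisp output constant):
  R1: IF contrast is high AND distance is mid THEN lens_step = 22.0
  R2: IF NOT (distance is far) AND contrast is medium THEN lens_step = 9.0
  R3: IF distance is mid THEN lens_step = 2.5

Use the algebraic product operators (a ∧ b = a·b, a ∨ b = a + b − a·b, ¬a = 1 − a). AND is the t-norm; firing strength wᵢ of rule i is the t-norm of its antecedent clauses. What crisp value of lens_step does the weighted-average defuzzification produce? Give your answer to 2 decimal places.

9.40

R1 (z=22.0): high=0.72, mid=0.08; AND[a·b] → w = 0.0576
R2 (z=9.0): ¬far=1−0.39=0.61, medium=0.71; AND[a·b] → w = 0.4331
R3 (z=2.5): mid=0.08 → w = 0.0800
Weighted average = (0.0576·22.0 + 0.4331·9.0 + 0.0800·2.5) / (0.0576 + 0.4331 + 0.0800)
  = 5.3651 / 0.5707 = 9.40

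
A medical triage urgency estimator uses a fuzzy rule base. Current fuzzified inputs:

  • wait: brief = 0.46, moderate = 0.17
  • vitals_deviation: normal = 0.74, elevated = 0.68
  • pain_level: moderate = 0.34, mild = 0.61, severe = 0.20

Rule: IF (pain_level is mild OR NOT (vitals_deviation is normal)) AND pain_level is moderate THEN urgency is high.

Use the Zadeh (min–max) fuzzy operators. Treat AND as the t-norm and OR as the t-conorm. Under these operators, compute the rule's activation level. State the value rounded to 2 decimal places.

0.34

firing strength: (mild=0.61 OR ¬normal=1−0.74=0.26) = 0.61; AND[min(a, b)] with moderate=0.34 → w = 0.34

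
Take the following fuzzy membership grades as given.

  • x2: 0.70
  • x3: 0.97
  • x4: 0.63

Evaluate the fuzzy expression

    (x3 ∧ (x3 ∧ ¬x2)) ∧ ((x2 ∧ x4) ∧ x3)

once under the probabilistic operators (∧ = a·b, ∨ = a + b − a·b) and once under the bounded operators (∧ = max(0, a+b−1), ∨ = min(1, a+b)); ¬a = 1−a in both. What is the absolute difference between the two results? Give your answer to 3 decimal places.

0.121

Under probabilistic:
  ¬x2 = 1 − 0.7000 = 0.3000
  x3 ∧ ¬x2 = a·b on (0.9700, 0.3000) = 0.2910
  x3 ∧ (x3 ∧ ¬x2) = a·b on (0.9700, 0.2910) = 0.2823
  x2 ∧ x4 = a·b on (0.7000, 0.6300) = 0.4410
  (x2 ∧ x4) ∧ x3 = a·b on (0.4410, 0.9700) = 0.4278
  (x3 ∧ (x3 ∧ ¬x2)) ∧ ((x2 ∧ x4) ∧ x3) = a·b on (0.2823, 0.4278) = 0.1207
  → value = 0.1207
Under bounded:
  ¬x2 = 1 − 0.70 = 0.30
  x3 ∧ ¬x2 = max(0, a+b−1) on (0.97, 0.30) = 0.27
  x3 ∧ (x3 ∧ ¬x2) = max(0, a+b−1) on (0.97, 0.27) = 0.24
  x2 ∧ x4 = max(0, a+b−1) on (0.70, 0.63) = 0.33
  (x2 ∧ x4) ∧ x3 = max(0, a+b−1) on (0.33, 0.97) = 0.30
  (x3 ∧ (x3 ∧ ¬x2)) ∧ ((x2 ∧ x4) ∧ x3) = max(0, a+b−1) on (0.24, 0.30) = 0.00
  → value = 0.0000
|0.1207 − 0.0000| = 0.121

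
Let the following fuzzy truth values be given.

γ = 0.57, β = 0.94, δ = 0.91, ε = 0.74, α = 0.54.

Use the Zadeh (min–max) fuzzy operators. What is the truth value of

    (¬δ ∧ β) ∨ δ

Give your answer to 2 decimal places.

¬δ = 1 − 0.91 = 0.09
¬δ ∧ β = min(a, b) on (0.09, 0.94) = 0.09
(¬δ ∧ β) ∨ δ = max(a, b) on (0.09, 0.91) = 0.91

0.91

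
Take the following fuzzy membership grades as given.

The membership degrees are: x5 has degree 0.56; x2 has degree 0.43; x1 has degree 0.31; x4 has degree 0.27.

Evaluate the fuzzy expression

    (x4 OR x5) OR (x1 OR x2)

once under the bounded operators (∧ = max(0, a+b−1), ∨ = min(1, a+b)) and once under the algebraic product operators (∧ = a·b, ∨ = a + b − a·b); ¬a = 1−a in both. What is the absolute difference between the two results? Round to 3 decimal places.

Under bounded:
  x4 OR x5 = min(1, a+b) on (0.27, 0.56) = 0.83
  x1 OR x2 = min(1, a+b) on (0.31, 0.43) = 0.74
  (x4 OR x5) OR (x1 OR x2) = min(1, a+b) on (0.83, 0.74) = 1.00
  → value = 1.0000
Under algebraic product:
  x4 OR x5 = a + b − a·b on (0.2700, 0.5600) = 0.6788
  x1 OR x2 = a + b − a·b on (0.3100, 0.4300) = 0.6067
  (x4 OR x5) OR (x1 OR x2) = a + b − a·b on (0.6788, 0.6067) = 0.8737
  → value = 0.8737
|1.0000 − 0.8737| = 0.126

0.126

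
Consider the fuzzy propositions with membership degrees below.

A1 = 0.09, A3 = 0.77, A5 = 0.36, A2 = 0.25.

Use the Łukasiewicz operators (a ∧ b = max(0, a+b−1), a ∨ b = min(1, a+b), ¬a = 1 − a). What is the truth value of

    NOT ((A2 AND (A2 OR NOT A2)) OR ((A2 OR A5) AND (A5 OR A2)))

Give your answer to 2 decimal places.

NOT A2 = 1 − 0.25 = 0.75
A2 OR NOT A2 = min(1, a+b) on (0.25, 0.75) = 1.00
A2 AND (A2 OR NOT A2) = max(0, a+b−1) on (0.25, 1.00) = 0.25
A2 OR A5 = min(1, a+b) on (0.25, 0.36) = 0.61
A5 OR A2 = min(1, a+b) on (0.36, 0.25) = 0.61
(A2 OR A5) AND (A5 OR A2) = max(0, a+b−1) on (0.61, 0.61) = 0.22
(A2 AND (A2 OR NOT A2)) OR ((A2 OR A5) AND (A5 OR A2)) = min(1, a+b) on (0.25, 0.22) = 0.47
NOT ((A2 AND (A2 OR NOT A2)) OR ((A2 OR A5) AND (A5 OR A2))) = 1 − 0.47 = 0.53

0.53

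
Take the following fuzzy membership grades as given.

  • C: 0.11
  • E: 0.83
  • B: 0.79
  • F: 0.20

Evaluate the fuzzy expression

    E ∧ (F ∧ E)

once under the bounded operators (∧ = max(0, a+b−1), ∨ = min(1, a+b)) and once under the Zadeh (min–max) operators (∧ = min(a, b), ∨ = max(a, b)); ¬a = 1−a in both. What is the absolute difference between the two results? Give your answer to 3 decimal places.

Under bounded:
  F ∧ E = max(0, a+b−1) on (0.20, 0.83) = 0.03
  E ∧ (F ∧ E) = max(0, a+b−1) on (0.83, 0.03) = 0.00
  → value = 0.0000
Under Zadeh (min–max):
  F ∧ E = min(a, b) on (0.20, 0.83) = 0.20
  E ∧ (F ∧ E) = min(a, b) on (0.83, 0.20) = 0.20
  → value = 0.2000
|0.0000 − 0.2000| = 0.200

0.200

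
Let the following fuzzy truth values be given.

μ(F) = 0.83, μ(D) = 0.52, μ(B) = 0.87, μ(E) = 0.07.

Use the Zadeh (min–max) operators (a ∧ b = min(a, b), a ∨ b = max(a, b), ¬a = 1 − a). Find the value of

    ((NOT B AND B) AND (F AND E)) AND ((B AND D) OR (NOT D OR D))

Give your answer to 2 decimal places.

NOT B = 1 − 0.87 = 0.13
NOT B AND B = min(a, b) on (0.13, 0.87) = 0.13
F AND E = min(a, b) on (0.83, 0.07) = 0.07
(NOT B AND B) AND (F AND E) = min(a, b) on (0.13, 0.07) = 0.07
B AND D = min(a, b) on (0.87, 0.52) = 0.52
NOT D = 1 − 0.52 = 0.48
NOT D OR D = max(a, b) on (0.48, 0.52) = 0.52
(B AND D) OR (NOT D OR D) = max(a, b) on (0.52, 0.52) = 0.52
((NOT B AND B) AND (F AND E)) AND ((B AND D) OR (NOT D OR D)) = min(a, b) on (0.07, 0.52) = 0.07

0.07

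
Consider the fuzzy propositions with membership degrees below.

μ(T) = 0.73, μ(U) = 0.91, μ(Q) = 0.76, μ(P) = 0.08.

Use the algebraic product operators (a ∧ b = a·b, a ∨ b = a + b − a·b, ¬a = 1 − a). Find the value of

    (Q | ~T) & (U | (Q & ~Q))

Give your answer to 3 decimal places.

~T = 1 − 0.7300 = 0.2700
Q | ~T = a + b − a·b on (0.7600, 0.2700) = 0.8248
~Q = 1 − 0.7600 = 0.2400
Q & ~Q = a·b on (0.7600, 0.2400) = 0.1824
U | (Q & ~Q) = a + b − a·b on (0.9100, 0.1824) = 0.9264
(Q | ~T) & (U | (Q & ~Q)) = a·b on (0.8248, 0.9264) = 0.7641

0.764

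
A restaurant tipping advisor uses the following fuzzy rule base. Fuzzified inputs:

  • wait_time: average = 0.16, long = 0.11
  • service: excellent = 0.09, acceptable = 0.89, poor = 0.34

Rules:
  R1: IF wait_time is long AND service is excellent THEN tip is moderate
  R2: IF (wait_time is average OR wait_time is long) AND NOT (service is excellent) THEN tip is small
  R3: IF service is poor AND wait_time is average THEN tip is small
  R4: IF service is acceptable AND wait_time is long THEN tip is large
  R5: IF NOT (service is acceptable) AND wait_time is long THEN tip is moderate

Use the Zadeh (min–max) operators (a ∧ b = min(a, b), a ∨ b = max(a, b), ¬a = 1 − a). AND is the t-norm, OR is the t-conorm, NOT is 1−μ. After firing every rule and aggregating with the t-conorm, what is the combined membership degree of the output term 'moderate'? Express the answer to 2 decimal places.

0.11

R1: long=0.11, excellent=0.09; AND[min(a, b)] → w = 0.09
R2: (average=0.16 OR long=0.11) = 0.16; AND[min(a, b)] with ¬excellent=1−0.09=0.91 → w = 0.16
R3: poor=0.34, average=0.16; AND[min(a, b)] → w = 0.16
R4: acceptable=0.89, long=0.11; AND[min(a, b)] → w = 0.11
R5: ¬acceptable=1−0.89=0.11, long=0.11; AND[min(a, b)] → w = 0.11
Rules with consequent 'moderate': {R1, R5} → strengths 0.09, 0.11
Aggregate via t-conorm [max(a, b)]: 0.11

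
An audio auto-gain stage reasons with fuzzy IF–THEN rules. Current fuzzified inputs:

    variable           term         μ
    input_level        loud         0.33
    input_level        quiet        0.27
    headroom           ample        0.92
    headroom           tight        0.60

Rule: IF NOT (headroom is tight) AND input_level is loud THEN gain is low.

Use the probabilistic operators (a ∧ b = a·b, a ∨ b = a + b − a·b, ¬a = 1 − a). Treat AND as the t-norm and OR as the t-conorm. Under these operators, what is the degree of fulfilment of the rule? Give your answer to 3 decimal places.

0.132

firing strength: ¬tight=1−0.60=0.40, loud=0.33; AND[a·b] → w = 0.1320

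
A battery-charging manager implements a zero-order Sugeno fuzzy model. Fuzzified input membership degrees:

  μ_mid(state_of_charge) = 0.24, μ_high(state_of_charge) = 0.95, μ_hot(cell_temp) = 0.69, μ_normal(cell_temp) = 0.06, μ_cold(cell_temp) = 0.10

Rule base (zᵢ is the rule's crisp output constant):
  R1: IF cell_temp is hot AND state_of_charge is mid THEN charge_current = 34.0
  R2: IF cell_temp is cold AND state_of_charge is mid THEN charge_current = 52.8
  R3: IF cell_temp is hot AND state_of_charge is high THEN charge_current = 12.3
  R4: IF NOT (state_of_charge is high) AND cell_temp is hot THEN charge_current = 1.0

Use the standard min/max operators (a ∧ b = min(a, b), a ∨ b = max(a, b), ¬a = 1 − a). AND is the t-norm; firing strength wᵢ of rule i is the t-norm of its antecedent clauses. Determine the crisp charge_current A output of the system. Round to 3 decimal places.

R1 (z=34.0): hot=0.69, mid=0.24; AND[min(a, b)] → w = 0.24
R2 (z=52.8): cold=0.10, mid=0.24; AND[min(a, b)] → w = 0.10
R3 (z=12.3): hot=0.69, high=0.95; AND[min(a, b)] → w = 0.69
R4 (z=1.0): ¬high=1−0.95=0.05, hot=0.69; AND[min(a, b)] → w = 0.05
Weighted average = (0.24·34.0 + 0.10·52.8 + 0.69·12.3 + 0.05·1.0) / (0.24 + 0.10 + 0.69 + 0.05)
  = 21.9770 / 1.0800 = 20.349

20.349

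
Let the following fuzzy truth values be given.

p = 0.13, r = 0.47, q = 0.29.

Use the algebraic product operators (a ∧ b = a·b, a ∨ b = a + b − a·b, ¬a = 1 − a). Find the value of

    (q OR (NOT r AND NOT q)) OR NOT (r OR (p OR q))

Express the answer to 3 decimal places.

0.702

NOT r = 1 − 0.4700 = 0.5300
NOT q = 1 − 0.2900 = 0.7100
NOT r AND NOT q = a·b on (0.5300, 0.7100) = 0.3763
q OR (NOT r AND NOT q) = a + b − a·b on (0.2900, 0.3763) = 0.5572
p OR q = a + b − a·b on (0.1300, 0.2900) = 0.3823
r OR (p OR q) = a + b − a·b on (0.4700, 0.3823) = 0.6726
NOT (r OR (p OR q)) = 1 − 0.6726 = 0.3274
(q OR (NOT r AND NOT q)) OR NOT (r OR (p OR q)) = a + b − a·b on (0.5572, 0.3274) = 0.7021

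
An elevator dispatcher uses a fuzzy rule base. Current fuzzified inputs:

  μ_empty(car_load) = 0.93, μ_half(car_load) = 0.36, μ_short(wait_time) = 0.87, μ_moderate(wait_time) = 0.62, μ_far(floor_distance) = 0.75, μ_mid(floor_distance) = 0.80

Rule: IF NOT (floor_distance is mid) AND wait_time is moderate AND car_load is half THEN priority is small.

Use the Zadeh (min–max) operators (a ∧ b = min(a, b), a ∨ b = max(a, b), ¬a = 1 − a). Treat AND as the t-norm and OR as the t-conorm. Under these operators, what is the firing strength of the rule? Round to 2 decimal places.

firing strength: ¬mid=1−0.80=0.20, moderate=0.62, half=0.36; AND[min(a, b)] → w = 0.20

0.20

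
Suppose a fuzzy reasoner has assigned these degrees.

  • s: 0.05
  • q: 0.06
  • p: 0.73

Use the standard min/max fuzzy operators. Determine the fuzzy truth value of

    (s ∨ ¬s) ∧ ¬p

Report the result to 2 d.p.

0.27

¬s = 1 − 0.05 = 0.95
s ∨ ¬s = max(a, b) on (0.05, 0.95) = 0.95
¬p = 1 − 0.73 = 0.27
(s ∨ ¬s) ∧ ¬p = min(a, b) on (0.95, 0.27) = 0.27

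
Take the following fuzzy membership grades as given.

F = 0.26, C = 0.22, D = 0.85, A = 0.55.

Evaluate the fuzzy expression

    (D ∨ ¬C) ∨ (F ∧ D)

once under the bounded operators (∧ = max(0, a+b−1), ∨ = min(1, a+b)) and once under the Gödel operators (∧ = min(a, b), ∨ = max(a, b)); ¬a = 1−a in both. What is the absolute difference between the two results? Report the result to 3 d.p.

Under bounded:
  ¬C = 1 − 0.22 = 0.78
  D ∨ ¬C = min(1, a+b) on (0.85, 0.78) = 1.00
  F ∧ D = max(0, a+b−1) on (0.26, 0.85) = 0.11
  (D ∨ ¬C) ∨ (F ∧ D) = min(1, a+b) on (1.00, 0.11) = 1.00
  → value = 1.0000
Under Gödel:
  ¬C = 1 − 0.22 = 0.78
  D ∨ ¬C = max(a, b) on (0.85, 0.78) = 0.85
  F ∧ D = min(a, b) on (0.26, 0.85) = 0.26
  (D ∨ ¬C) ∨ (F ∧ D) = max(a, b) on (0.85, 0.26) = 0.85
  → value = 0.8500
|1.0000 − 0.8500| = 0.150

0.150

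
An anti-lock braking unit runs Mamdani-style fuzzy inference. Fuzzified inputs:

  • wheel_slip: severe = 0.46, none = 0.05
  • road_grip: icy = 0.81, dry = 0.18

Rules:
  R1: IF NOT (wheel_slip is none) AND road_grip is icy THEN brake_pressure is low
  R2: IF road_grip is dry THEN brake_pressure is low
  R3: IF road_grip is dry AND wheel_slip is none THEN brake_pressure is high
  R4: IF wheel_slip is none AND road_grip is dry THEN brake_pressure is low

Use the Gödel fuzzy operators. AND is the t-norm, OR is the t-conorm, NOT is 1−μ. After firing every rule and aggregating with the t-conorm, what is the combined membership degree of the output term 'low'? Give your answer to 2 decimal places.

0.81

R1: ¬none=1−0.05=0.95, icy=0.81; AND[min(a, b)] → w = 0.81
R2: dry=0.18 → w = 0.18
R3: dry=0.18, none=0.05; AND[min(a, b)] → w = 0.05
R4: none=0.05, dry=0.18; AND[min(a, b)] → w = 0.05
Rules with consequent 'low': {R1, R2, R4} → strengths 0.81, 0.18, 0.05
Aggregate via t-conorm [max(a, b)]: 0.81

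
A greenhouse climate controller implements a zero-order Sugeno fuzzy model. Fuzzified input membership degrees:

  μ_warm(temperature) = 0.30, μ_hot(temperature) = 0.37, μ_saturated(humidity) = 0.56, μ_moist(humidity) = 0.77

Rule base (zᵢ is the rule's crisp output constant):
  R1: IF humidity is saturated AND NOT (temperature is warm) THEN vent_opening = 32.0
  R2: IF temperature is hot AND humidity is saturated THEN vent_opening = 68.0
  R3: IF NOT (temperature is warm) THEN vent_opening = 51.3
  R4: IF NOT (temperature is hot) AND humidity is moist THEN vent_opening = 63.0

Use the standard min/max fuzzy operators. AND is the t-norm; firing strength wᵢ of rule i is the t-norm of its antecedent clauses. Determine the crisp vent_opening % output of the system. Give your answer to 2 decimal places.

52.51

R1 (z=32.0): saturated=0.56, ¬warm=1−0.30=0.70; AND[min(a, b)] → w = 0.56
R2 (z=68.0): hot=0.37, saturated=0.56; AND[min(a, b)] → w = 0.37
R3 (z=51.3): ¬warm=1−0.30=0.70 → w = 0.70
R4 (z=63.0): ¬hot=1−0.37=0.63, moist=0.77; AND[min(a, b)] → w = 0.63
Weighted average = (0.56·32.0 + 0.37·68.0 + 0.70·51.3 + 0.63·63.0) / (0.56 + 0.37 + 0.70 + 0.63)
  = 118.6800 / 2.2600 = 52.51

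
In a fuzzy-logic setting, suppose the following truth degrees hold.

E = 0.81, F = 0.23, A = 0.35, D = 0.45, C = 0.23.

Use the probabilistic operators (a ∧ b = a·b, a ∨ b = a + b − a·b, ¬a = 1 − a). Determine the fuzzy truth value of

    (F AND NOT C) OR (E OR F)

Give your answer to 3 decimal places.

0.880

NOT C = 1 − 0.2300 = 0.7700
F AND NOT C = a·b on (0.2300, 0.7700) = 0.1771
E OR F = a + b − a·b on (0.8100, 0.2300) = 0.8537
(F AND NOT C) OR (E OR F) = a + b − a·b on (0.1771, 0.8537) = 0.8796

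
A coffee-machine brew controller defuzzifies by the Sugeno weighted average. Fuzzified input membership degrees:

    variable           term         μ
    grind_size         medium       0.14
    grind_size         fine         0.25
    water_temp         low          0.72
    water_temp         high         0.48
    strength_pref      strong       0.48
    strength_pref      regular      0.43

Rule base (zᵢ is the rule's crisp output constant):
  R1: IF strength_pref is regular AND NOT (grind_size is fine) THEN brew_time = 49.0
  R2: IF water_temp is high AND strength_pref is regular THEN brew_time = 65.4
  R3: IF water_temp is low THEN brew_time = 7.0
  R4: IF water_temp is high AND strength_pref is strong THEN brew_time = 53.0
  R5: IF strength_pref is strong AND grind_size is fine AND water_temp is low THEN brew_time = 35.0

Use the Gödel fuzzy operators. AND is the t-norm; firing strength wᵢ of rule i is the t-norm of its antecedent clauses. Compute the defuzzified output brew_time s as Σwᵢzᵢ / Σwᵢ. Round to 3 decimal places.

R1 (z=49.0): regular=0.43, ¬fine=1−0.25=0.75; AND[min(a, b)] → w = 0.43
R2 (z=65.4): high=0.48, regular=0.43; AND[min(a, b)] → w = 0.43
R3 (z=7.0): low=0.72 → w = 0.72
R4 (z=53.0): high=0.48, strong=0.48; AND[min(a, b)] → w = 0.48
R5 (z=35.0): strong=0.48, fine=0.25, low=0.72; AND[min(a, b)] → w = 0.25
Weighted average = (0.43·49.0 + 0.43·65.4 + 0.72·7.0 + 0.48·53.0 + 0.25·35.0) / (0.43 + 0.43 + 0.72 + 0.48 + 0.25)
  = 88.4220 / 2.3100 = 38.278

38.278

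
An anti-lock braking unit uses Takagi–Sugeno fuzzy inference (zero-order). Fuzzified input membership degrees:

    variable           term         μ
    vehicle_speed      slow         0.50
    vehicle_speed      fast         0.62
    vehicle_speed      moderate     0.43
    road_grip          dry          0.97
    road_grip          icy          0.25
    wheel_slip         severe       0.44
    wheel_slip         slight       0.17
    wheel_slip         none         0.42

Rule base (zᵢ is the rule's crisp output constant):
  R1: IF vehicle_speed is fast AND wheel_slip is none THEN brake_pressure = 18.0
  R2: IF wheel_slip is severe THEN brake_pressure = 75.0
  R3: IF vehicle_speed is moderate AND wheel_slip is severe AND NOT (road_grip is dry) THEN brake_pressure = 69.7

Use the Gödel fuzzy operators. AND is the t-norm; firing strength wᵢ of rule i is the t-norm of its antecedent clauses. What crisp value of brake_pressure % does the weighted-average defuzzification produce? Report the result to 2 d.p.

R1 (z=18.0): fast=0.62, none=0.42; AND[min(a, b)] → w = 0.42
R2 (z=75.0): severe=0.44 → w = 0.44
R3 (z=69.7): moderate=0.43, severe=0.44, ¬dry=1−0.97=0.03; AND[min(a, b)] → w = 0.03
Weighted average = (0.42·18.0 + 0.44·75.0 + 0.03·69.7) / (0.42 + 0.44 + 0.03)
  = 42.6510 / 0.8900 = 47.92

47.92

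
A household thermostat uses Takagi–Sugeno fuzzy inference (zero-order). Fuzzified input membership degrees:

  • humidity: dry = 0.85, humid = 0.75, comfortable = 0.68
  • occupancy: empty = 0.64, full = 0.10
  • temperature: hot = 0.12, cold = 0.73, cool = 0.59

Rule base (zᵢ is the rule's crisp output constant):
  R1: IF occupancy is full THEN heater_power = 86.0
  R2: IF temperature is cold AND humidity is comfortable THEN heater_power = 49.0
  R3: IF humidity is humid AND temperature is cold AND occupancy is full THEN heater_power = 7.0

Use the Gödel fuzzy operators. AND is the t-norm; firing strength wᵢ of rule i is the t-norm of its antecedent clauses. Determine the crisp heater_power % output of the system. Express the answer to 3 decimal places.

R1 (z=86.0): full=0.10 → w = 0.10
R2 (z=49.0): cold=0.73, comfortable=0.68; AND[min(a, b)] → w = 0.68
R3 (z=7.0): humid=0.75, cold=0.73, full=0.10; AND[min(a, b)] → w = 0.10
Weighted average = (0.10·86.0 + 0.68·49.0 + 0.10·7.0) / (0.10 + 0.68 + 0.10)
  = 42.6200 / 0.8800 = 48.432

48.432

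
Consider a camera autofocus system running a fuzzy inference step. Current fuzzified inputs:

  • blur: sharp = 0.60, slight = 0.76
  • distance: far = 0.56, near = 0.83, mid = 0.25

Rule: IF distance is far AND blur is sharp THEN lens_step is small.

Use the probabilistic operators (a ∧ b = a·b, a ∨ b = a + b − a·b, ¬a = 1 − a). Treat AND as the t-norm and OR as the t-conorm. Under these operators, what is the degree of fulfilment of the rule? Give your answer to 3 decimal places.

0.336

firing strength: far=0.56, sharp=0.60; AND[a·b] → w = 0.3360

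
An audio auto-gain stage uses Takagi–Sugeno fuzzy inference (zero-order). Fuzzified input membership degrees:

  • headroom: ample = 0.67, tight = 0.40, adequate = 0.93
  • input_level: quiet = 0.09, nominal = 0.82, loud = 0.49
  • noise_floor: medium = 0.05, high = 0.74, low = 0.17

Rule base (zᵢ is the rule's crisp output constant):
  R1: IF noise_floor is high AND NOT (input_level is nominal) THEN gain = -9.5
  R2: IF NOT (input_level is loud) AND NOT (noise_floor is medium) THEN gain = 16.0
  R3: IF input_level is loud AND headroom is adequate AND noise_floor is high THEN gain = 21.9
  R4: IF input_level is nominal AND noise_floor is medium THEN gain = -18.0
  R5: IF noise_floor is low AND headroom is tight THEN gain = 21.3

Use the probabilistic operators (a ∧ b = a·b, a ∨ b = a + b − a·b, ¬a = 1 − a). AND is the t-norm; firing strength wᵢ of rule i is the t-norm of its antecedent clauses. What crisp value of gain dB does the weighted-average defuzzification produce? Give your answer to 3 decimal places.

13.706

R1 (z=-9.5): high=0.74, ¬nominal=1−0.82=0.18; AND[a·b] → w = 0.1332
R2 (z=16.0): ¬loud=1−0.49=0.51, ¬medium=1−0.05=0.95; AND[a·b] → w = 0.4845
R3 (z=21.9): loud=0.49, adequate=0.93, high=0.74; AND[a·b] → w = 0.3372
R4 (z=-18.0): nominal=0.82, medium=0.05; AND[a·b] → w = 0.0410
R5 (z=21.3): low=0.17, tight=0.40; AND[a·b] → w = 0.0680
Weighted average = (0.1332·-9.5 + 0.4845·16.0 + 0.3372·21.9 + 0.0410·-18.0 + 0.0680·21.3) / (0.1332 + 0.4845 + 0.3372 + 0.0410 + 0.0680)
  = 14.5821 / 1.0639 = 13.706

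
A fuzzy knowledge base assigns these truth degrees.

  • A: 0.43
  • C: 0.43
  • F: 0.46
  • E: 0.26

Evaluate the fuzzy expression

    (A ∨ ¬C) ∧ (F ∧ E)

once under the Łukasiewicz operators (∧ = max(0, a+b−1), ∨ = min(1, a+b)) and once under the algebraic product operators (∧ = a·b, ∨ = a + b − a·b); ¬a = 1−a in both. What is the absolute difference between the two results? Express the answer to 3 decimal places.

Under Łukasiewicz:
  ¬C = 1 − 0.43 = 0.57
  A ∨ ¬C = min(1, a+b) on (0.43, 0.57) = 1.00
  F ∧ E = max(0, a+b−1) on (0.46, 0.26) = 0.00
  (A ∨ ¬C) ∧ (F ∧ E) = max(0, a+b−1) on (1.00, 0.00) = 0.00
  → value = 0.0000
Under algebraic product:
  ¬C = 1 − 0.4300 = 0.5700
  A ∨ ¬C = a + b − a·b on (0.4300, 0.5700) = 0.7549
  F ∧ E = a·b on (0.4600, 0.2600) = 0.1196
  (A ∨ ¬C) ∧ (F ∧ E) = a·b on (0.7549, 0.1196) = 0.0903
  → value = 0.0903
|0.0000 − 0.0903| = 0.090

0.090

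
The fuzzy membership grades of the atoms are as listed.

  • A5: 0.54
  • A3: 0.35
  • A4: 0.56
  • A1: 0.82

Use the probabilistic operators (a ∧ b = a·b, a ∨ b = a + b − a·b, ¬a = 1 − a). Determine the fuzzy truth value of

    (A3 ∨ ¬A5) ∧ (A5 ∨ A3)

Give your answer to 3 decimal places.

¬A5 = 1 − 0.5400 = 0.4600
A3 ∨ ¬A5 = a + b − a·b on (0.3500, 0.4600) = 0.6490
A5 ∨ A3 = a + b − a·b on (0.5400, 0.3500) = 0.7010
(A3 ∨ ¬A5) ∧ (A5 ∨ A3) = a·b on (0.6490, 0.7010) = 0.4549

0.455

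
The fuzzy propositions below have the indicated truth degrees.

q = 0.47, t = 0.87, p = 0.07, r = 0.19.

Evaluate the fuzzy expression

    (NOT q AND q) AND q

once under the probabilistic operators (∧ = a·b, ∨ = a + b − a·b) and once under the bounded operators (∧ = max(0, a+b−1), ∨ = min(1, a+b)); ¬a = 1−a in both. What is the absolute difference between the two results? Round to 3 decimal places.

Under probabilistic:
  NOT q = 1 − 0.4700 = 0.5300
  NOT q AND q = a·b on (0.5300, 0.4700) = 0.2491
  (NOT q AND q) AND q = a·b on (0.2491, 0.4700) = 0.1171
  → value = 0.1171
Under bounded:
  NOT q = 1 − 0.47 = 0.53
  NOT q AND q = max(0, a+b−1) on (0.53, 0.47) = 0.00
  (NOT q AND q) AND q = max(0, a+b−1) on (0.00, 0.47) = 0.00
  → value = 0.0000
|0.1171 − 0.0000| = 0.117

0.117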